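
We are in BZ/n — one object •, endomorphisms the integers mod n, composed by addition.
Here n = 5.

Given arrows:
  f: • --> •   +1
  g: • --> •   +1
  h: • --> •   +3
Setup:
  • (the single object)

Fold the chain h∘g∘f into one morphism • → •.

Answer: +0

Trace:
  0 +1≡1 +1≡2 +3≡0  (mod 5)
composite: +0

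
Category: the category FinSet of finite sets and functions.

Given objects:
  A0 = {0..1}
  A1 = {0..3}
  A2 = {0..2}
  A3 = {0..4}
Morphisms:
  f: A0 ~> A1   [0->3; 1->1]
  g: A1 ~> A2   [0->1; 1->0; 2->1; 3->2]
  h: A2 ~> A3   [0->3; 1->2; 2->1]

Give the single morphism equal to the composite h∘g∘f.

Answer: [0->1; 1->3]

Derivation:
  0 f~>3 g~>2 h~>1
  1 f~>1 g~>0 h~>3
composite: [0->1; 1->3]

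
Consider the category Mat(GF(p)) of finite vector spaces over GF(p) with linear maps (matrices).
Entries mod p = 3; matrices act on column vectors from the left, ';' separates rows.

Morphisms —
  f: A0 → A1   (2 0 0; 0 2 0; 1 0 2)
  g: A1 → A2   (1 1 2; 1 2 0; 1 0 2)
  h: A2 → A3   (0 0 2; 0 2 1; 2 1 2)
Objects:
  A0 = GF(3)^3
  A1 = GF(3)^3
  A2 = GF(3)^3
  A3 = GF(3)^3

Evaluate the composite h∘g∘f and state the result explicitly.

  e0=[1,0,0] f→[2,0,1] g→[1,2,1] h→[2,2,0]
  e1=[0,1,0] f→[0,2,0] g→[2,1,0] h→[0,2,2]
  e2=[0,0,1] f→[0,0,2] g→[1,0,1] h→[2,1,1]
⟦path⟧: (2 0 2; 2 2 1; 0 2 1)

Answer: (2 0 2; 2 2 1; 0 2 1)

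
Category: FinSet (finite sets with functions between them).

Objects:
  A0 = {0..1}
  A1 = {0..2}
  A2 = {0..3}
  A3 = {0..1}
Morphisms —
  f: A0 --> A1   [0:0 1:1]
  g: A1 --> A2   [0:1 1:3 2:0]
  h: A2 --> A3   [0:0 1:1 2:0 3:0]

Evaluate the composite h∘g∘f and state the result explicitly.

  0 f-->0 g-->1 h-->1
  1 f-->1 g-->3 h-->0
composite: [0:1 1:0]

Answer: [0:1 1:0]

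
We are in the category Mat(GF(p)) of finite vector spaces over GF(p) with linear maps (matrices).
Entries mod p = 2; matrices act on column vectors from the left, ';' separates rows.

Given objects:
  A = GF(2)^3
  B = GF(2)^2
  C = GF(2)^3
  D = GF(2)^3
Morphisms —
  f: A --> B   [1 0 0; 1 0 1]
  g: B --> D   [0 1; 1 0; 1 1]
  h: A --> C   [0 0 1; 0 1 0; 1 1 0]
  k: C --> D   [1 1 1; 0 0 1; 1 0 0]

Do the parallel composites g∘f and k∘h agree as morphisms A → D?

Answer: DOES NOT COMMUTE

Derivation:
Path 1 = f;g:
  e0=⟨1,0,0⟩ f-->⟨1,1⟩ g-->⟨1,1,0⟩
  e1=⟨0,1,0⟩ f-->⟨0,0⟩ g-->⟨0,0,0⟩
  e2=⟨0,0,1⟩ f-->⟨0,1⟩ g-->⟨1,0,1⟩
  result₁ = [1 0 1; 1 0 0; 0 0 1]
Path 2 = h;k:
  e0=⟨1,0,0⟩ h-->⟨0,0,1⟩ k-->⟨1,1,0⟩
  e1=⟨0,1,0⟩ h-->⟨0,1,1⟩ k-->⟨0,1,0⟩
  e2=⟨0,0,1⟩ h-->⟨1,0,0⟩ k-->⟨1,0,1⟩
  result₂ = [1 0 1; 1 1 0; 0 0 1]
Equal? distinct morphisms ✗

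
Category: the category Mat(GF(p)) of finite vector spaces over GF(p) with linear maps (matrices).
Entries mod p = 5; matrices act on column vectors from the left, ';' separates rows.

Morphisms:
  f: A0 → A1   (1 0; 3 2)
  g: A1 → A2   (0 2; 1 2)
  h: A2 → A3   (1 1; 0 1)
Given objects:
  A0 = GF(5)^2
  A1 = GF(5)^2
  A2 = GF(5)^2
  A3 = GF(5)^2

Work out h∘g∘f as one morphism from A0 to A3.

Answer: (3 3; 2 4)

Trace:
  e0=[1,0] f→[1,3] g→[1,2] h→[3,2]
  e1=[0,1] f→[0,2] g→[4,4] h→[3,4]
⟦path⟧: (3 3; 2 4)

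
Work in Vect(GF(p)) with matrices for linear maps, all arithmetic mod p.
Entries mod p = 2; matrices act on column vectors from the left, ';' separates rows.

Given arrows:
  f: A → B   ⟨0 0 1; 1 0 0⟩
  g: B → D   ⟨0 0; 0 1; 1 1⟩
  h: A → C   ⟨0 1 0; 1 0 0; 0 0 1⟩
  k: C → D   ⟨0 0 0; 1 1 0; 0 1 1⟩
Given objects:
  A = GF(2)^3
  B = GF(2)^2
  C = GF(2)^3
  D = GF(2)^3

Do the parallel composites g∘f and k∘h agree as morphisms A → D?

Answer: DOES NOT COMMUTE

Derivation:
1) trace f;g:
  e0=[1,0,0] f→[0,1] g→[0,1,1]
  e1=[0,1,0] f→[0,0] g→[0,0,0]
  e2=[0,0,1] f→[1,0] g→[0,0,1]
  result₁ = ⟨0 0 0; 1 0 0; 1 0 1⟩
2) trace h;k:
  e0=[1,0,0] h→[0,1,0] k→[0,1,1]
  e1=[0,1,0] h→[1,0,0] k→[0,1,0]
  e2=[0,0,1] h→[0,0,1] k→[0,0,1]
  result₂ = ⟨0 0 0; 1 1 0; 1 0 1⟩
Equal? distinct morphisms ✗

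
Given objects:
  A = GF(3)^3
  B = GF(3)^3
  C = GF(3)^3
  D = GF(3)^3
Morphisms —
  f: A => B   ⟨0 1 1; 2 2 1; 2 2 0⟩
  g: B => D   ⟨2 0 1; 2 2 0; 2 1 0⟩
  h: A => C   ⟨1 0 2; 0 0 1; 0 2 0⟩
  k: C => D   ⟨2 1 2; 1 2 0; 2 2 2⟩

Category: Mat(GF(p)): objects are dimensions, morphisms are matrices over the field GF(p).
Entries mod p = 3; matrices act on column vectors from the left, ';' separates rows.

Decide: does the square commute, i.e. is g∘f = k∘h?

Answer: COMMUTES

Derivation:
1) trace f;g:
  e0=(1,0,0) f=>(0,2,2) g=>(2,1,2)
  e1=(0,1,0) f=>(1,2,2) g=>(1,0,1)
  e2=(0,0,1) f=>(1,1,0) g=>(2,1,0)
  composite₁ = ⟨2 1 2; 1 0 1; 2 1 0⟩
2) trace h;k:
  e0=(1,0,0) h=>(1,0,0) k=>(2,1,2)
  e1=(0,1,0) h=>(0,0,2) k=>(1,0,1)
  e2=(0,0,1) h=>(2,1,0) k=>(2,1,0)
  composite₂ = ⟨2 1 2; 1 0 1; 2 1 0⟩
Equal? same morphism ✓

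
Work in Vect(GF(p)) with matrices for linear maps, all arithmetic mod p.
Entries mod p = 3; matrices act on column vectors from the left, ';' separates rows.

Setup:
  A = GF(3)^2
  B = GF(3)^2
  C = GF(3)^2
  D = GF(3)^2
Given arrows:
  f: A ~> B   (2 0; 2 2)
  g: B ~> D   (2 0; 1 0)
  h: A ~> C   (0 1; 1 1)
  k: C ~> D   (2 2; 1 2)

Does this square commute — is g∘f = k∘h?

Answer: DOES NOT COMMUTE

Work:
Path 1 = f;g:
  e0=⟨1,0⟩ f~>⟨2,2⟩ g~>⟨1,2⟩
  e1=⟨0,1⟩ f~>⟨0,2⟩ g~>⟨0,0⟩
  composite₁ = (1 0; 2 0)
Path 2 = h;k:
  e0=⟨1,0⟩ h~>⟨0,1⟩ k~>⟨2,2⟩
  e1=⟨0,1⟩ h~>⟨1,1⟩ k~>⟨1,0⟩
  composite₂ = (2 1; 2 0)
Equal? differ; not commutative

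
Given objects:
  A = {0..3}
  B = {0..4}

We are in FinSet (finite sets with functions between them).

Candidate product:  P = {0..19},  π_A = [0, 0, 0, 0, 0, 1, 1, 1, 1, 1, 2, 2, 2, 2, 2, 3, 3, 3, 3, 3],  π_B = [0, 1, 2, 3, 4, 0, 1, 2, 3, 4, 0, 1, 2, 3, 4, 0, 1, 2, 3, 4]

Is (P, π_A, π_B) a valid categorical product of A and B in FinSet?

|A|·|B| = 4·5 = 20;  |P| = 20
Check the pairing map k ↦ (π_A(k), π_B(k)):
  0 -> (0,0)
  1 -> (0,1)
  2 -> (0,2)
  3 -> (0,3)
  4 -> (0,4)
  5 -> (1,0)
  6 -> (1,1)
  7 -> (1,2)
  8 -> (1,3)
  9 -> (1,4)
  10 -> (2,0)
  11 -> (2,1)
  12 -> (2,2)
  13 -> (2,3)
  14 -> (2,4)
  15 -> (3,0)
  16 -> (3,1)
  17 -> (3,2)
  18 -> (3,3)
  19 -> (3,4)
distinct pairs in image: 20 / 20 needed
  → bijection onto A×B; projections well-typed.

Answer: VALID PRODUCT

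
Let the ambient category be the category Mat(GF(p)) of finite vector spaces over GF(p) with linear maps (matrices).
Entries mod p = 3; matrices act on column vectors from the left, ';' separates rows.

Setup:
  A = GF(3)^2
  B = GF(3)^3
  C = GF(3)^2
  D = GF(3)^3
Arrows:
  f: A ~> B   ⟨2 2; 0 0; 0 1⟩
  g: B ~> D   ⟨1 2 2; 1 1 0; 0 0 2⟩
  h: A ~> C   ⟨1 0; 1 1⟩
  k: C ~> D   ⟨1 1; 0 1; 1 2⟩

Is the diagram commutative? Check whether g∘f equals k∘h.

Path 1 = f;g:
  e0=(1,0) f~>(2,0,0) g~>(2,2,0)
  e1=(0,1) f~>(2,0,1) g~>(1,2,2)
  result₁ = ⟨2 1; 2 2; 0 2⟩
Path 2 = h;k:
  e0=(1,0) h~>(1,1) k~>(2,1,0)
  e1=(0,1) h~>(0,1) k~>(1,1,2)
  result₂ = ⟨2 1; 1 1; 0 2⟩
Equal? differ; not commutative

Answer: DOES NOT COMMUTE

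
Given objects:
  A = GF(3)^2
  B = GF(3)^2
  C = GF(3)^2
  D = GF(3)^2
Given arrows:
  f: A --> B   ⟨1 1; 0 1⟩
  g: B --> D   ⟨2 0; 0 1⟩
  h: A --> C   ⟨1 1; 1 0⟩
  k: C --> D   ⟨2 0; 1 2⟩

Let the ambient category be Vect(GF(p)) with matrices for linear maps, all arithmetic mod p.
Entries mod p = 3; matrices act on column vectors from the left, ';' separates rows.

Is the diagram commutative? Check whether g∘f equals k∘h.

Answer: COMMUTES

Derivation:
1) trace f;g:
  e0=(1,0) f-->(1,0) g-->(2,0)
  e1=(0,1) f-->(1,1) g-->(2,1)
  result₁ = ⟨2 2; 0 1⟩
2) trace h;k:
  e0=(1,0) h-->(1,1) k-->(2,0)
  e1=(0,1) h-->(1,0) k-->(2,1)
  result₂ = ⟨2 2; 0 1⟩
Equal? same morphism ✓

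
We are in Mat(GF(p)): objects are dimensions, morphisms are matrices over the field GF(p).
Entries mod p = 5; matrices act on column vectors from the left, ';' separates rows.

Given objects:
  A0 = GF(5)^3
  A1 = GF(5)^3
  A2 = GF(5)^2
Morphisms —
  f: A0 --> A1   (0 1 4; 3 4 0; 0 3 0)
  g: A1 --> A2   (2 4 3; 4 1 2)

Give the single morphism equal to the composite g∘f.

  e0=[1,0,0] f-->[0,3,0] g-->[2,3]
  e1=[0,1,0] f-->[1,4,3] g-->[2,4]
  e2=[0,0,1] f-->[4,0,0] g-->[3,1]
⟦path⟧: (2 2 3; 3 4 1)

Answer: (2 2 3; 3 4 1)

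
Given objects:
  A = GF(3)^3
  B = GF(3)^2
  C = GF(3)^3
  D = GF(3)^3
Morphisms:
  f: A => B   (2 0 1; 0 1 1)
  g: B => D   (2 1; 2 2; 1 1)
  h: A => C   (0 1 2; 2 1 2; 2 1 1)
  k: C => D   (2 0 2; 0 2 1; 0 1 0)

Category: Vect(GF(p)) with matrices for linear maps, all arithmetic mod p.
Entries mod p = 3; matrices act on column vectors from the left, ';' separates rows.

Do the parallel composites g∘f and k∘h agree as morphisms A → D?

Answer: DOES NOT COMMUTE

Work:
1) trace f;g:
  e0=(1,0,0) f=>(2,0) g=>(1,1,2)
  e1=(0,1,0) f=>(0,1) g=>(1,2,1)
  e2=(0,0,1) f=>(1,1) g=>(0,1,2)
  ⟦path⟧₁ = (1 1 0; 1 2 1; 2 1 2)
2) trace h;k:
  e0=(1,0,0) h=>(0,2,2) k=>(1,0,2)
  e1=(0,1,0) h=>(1,1,1) k=>(1,0,1)
  e2=(0,0,1) h=>(2,2,1) k=>(0,2,2)
  ⟦path⟧₂ = (1 1 0; 0 0 2; 2 1 2)
Equal? differ; not commutative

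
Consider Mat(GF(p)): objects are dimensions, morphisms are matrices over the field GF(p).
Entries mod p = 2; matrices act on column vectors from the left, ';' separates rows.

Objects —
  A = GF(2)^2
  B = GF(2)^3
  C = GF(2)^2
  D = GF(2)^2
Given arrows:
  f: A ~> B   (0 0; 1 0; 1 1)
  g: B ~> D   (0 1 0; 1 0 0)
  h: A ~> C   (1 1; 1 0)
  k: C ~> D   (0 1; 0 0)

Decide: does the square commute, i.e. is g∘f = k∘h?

Path 1 = f;g:
  e0=(1,0) f~>(0,1,1) g~>(1,0)
  e1=(0,1) f~>(0,0,1) g~>(0,0)
  result₁ = (1 0; 0 0)
Path 2 = h;k:
  e0=(1,0) h~>(1,1) k~>(1,0)
  e1=(0,1) h~>(1,0) k~>(0,0)
  result₂ = (1 0; 0 0)
Equal? same morphism ✓

Answer: COMMUTES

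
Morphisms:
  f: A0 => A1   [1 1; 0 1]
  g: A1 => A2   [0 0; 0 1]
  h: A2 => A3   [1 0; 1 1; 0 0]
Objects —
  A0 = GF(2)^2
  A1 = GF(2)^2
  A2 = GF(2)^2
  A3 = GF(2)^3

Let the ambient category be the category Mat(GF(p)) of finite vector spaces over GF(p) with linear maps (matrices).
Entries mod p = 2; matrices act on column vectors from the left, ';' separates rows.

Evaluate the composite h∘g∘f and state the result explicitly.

  e0=[1,0] f=>[1,0] g=>[0,0] h=>[0,0,0]
  e1=[0,1] f=>[1,1] g=>[0,1] h=>[0,1,0]
result: [0 0; 0 1; 0 0]

Answer: [0 0; 0 1; 0 0]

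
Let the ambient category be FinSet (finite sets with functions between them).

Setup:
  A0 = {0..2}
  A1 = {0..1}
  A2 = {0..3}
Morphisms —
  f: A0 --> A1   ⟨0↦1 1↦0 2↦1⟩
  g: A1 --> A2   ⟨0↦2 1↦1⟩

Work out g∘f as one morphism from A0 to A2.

  0 f-->1 g-->1
  1 f-->0 g-->2
  2 f-->1 g-->1
⟦path⟧: ⟨0↦1 1↦2 2↦1⟩

Answer: ⟨0↦1 1↦2 2↦1⟩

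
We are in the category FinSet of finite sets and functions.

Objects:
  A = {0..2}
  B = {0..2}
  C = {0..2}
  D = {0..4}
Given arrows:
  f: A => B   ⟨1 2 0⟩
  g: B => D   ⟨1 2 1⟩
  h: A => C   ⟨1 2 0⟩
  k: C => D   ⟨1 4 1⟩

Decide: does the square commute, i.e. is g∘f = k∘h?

1) trace f;g:
  0 f=>1 g=>2
  1 f=>2 g=>1
  2 f=>0 g=>1
  result₁ = ⟨2 1 1⟩
2) trace h;k:
  0 h=>1 k=>4
  1 h=>2 k=>1
  2 h=>0 k=>1
  result₂ = ⟨4 1 1⟩
Equal? differ; not commutative

Answer: DOES NOT COMMUTE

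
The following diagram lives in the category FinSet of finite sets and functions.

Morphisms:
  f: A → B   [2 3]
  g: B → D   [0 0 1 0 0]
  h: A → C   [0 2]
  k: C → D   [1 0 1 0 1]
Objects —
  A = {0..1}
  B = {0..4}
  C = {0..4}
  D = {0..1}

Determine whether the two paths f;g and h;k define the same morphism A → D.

Answer: DOES NOT COMMUTE

Derivation:
1) trace f;g:
  0 f→2 g→1
  1 f→3 g→0
  ⟦path⟧₁ = [1 0]
2) trace h;k:
  0 h→0 k→1
  1 h→2 k→1
  ⟦path⟧₂ = [1 1]
Equal? NO — does not commute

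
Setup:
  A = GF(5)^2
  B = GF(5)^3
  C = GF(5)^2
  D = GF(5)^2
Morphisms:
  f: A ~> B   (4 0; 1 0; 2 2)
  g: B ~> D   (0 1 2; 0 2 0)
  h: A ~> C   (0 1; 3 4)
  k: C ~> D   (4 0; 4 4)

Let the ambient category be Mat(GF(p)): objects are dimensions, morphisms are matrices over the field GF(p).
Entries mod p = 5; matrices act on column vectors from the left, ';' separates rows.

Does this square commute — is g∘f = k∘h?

Along f;g (path 1):
  e0=(1,0) f~>(4,1,2) g~>(0,2)
  e1=(0,1) f~>(0,0,2) g~>(4,0)
  result₁ = (0 4; 2 0)
Along h;k (path 2):
  e0=(1,0) h~>(0,3) k~>(0,2)
  e1=(0,1) h~>(1,4) k~>(4,0)
  result₂ = (0 4; 2 0)
Equal? YES — commutes

Answer: COMMUTES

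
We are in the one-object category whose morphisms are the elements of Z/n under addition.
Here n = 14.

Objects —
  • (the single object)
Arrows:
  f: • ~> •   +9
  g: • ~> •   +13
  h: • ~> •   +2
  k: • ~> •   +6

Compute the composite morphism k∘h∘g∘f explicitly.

  0 +9≡9 +13≡8 +2≡10 +6≡2  (mod 14)
composite: +2

Answer: +2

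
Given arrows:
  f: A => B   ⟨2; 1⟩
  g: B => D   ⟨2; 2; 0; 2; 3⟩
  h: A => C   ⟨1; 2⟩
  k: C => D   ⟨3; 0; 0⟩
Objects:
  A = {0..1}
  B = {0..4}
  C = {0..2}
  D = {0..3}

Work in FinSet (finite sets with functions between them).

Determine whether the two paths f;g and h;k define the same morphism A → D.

Along f;g (path 1):
  0 f=>2 g=>0
  1 f=>1 g=>2
  ⟦path⟧₁ = ⟨0; 2⟩
Along h;k (path 2):
  0 h=>1 k=>0
  1 h=>2 k=>0
  ⟦path⟧₂ = ⟨0; 0⟩
Equal? differ; not commutative

Answer: DOES NOT COMMUTE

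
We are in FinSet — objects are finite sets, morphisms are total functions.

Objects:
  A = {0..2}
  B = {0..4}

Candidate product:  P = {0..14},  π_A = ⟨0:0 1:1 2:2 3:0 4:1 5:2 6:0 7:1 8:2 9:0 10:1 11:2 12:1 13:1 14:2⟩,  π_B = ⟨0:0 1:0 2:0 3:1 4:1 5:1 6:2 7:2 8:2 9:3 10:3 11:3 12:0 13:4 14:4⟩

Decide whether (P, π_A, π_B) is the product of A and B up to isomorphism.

|A|·|B| = 3·5 = 15;  |P| = 15
Check the pairing map k ↦ (π_A(k), π_B(k)):
  0 : (0,0)
  1 : (1,0)
  2 : (2,0)
  3 : (0,1)
  4 : (1,1)
  5 : (2,1)
  6 : (0,2)
  7 : (1,2)
  8 : (2,2)
  9 : (0,3)
  10 : (1,3)
  11 : (2,3)
  12 : (1,0)  ✗ repeats pair of k=1
  13 : (1,4)
  14 : (2,4)
distinct pairs in image: 14 / 15 needed
  → (1,0) hit at k=1 and k=12

Answer: NOT A VALID PRODUCT — duplicate pair at indices 1,12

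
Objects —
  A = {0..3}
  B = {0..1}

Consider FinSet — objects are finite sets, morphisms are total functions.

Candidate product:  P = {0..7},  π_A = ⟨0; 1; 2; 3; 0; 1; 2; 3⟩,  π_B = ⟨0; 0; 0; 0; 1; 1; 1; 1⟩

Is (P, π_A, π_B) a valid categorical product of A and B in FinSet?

|A|·|B| = 4·2 = 8;  |P| = 8
Check the pairing map k ↦ (π_A(k), π_B(k)):
  0 : (0,0)
  1 : (1,0)
  2 : (2,0)
  3 : (3,0)
  4 : (0,1)
  5 : (1,1)
  6 : (2,1)
  7 : (3,1)
distinct pairs in image: 8 / 8 needed
  → bijection onto A×B; projections well-typed.

Answer: VALID PRODUCT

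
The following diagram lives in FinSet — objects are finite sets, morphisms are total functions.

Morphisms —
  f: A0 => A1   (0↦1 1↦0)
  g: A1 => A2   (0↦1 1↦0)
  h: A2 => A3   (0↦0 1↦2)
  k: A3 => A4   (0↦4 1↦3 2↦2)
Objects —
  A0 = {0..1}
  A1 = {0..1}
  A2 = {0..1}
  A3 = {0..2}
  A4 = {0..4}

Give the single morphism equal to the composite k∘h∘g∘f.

Answer: (0↦4 1↦2)

Trace:
  0 f=>1 g=>0 h=>0 k=>4
  1 f=>0 g=>1 h=>2 k=>2
composite: (0↦4 1↦2)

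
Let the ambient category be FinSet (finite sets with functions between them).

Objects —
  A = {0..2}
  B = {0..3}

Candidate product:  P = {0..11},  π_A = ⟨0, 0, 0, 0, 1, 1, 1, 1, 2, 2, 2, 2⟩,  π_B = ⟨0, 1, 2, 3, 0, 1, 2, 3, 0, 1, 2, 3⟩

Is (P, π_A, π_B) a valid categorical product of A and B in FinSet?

Answer: VALID PRODUCT

Work:
|A|·|B| = 3·4 = 12;  |P| = 12
Check the pairing map k ↦ (π_A(k), π_B(k)):
  0 ↦ (0,0)
  1 ↦ (0,1)
  2 ↦ (0,2)
  3 ↦ (0,3)
  4 ↦ (1,0)
  5 ↦ (1,1)
  6 ↦ (1,2)
  7 ↦ (1,3)
  8 ↦ (2,0)
  9 ↦ (2,1)
  10 ↦ (2,2)
  11 ↦ (2,3)
distinct pairs in image: 12 / 12 needed
  → bijection onto A×B; projections well-typed.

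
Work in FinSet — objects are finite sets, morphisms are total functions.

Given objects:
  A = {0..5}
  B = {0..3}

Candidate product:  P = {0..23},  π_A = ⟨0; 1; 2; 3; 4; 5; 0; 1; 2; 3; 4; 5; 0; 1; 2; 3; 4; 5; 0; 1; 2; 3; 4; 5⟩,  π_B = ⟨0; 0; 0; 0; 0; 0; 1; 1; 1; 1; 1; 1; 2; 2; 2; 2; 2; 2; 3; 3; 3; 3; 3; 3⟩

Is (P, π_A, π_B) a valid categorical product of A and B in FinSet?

Answer: VALID PRODUCT

Derivation:
|A|·|B| = 6·4 = 24;  |P| = 24
Check the pairing map k ↦ (π_A(k), π_B(k)):
  0 -> (0,0)
  1 -> (1,0)
  2 -> (2,0)
  3 -> (3,0)
  4 -> (4,0)
  5 -> (5,0)
  6 -> (0,1)
  7 -> (1,1)
  8 -> (2,1)
  9 -> (3,1)
  10 -> (4,1)
  11 -> (5,1)
  12 -> (0,2)
  13 -> (1,2)
  14 -> (2,2)
  15 -> (3,2)
  16 -> (4,2)
  17 -> (5,2)
  18 -> (0,3)
  19 -> (1,3)
  20 -> (2,3)
  21 -> (3,3)
  22 -> (4,3)
  23 -> (5,3)
distinct pairs in image: 24 / 24 needed
  → bijection onto A×B; projections well-typed.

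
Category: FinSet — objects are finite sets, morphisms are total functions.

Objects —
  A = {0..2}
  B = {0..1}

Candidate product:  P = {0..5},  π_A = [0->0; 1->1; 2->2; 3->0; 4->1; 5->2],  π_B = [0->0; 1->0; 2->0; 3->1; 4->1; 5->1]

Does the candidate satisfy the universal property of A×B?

|A|·|B| = 3·2 = 6;  |P| = 6
Check the pairing map k ↦ (π_A(k), π_B(k)):
  0 -> (0,0)
  1 -> (1,0)
  2 -> (2,0)
  3 -> (0,1)
  4 -> (1,1)
  5 -> (2,1)
distinct pairs in image: 6 / 6 needed
  → bijection onto A×B; projections well-typed.

Answer: VALID PRODUCT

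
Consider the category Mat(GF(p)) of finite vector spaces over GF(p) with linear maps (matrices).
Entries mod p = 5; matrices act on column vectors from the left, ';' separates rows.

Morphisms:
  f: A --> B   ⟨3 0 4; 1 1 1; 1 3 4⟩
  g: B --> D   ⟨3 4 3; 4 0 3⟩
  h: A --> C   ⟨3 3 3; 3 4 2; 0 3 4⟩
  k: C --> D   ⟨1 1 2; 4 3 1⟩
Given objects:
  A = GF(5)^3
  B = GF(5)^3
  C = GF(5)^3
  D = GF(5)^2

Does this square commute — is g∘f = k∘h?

Path 1 = f;g:
  e0=⟨1,0,0⟩ f-->⟨3,1,1⟩ g-->⟨1,0⟩
  e1=⟨0,1,0⟩ f-->⟨0,1,3⟩ g-->⟨3,4⟩
  e2=⟨0,0,1⟩ f-->⟨4,1,4⟩ g-->⟨3,3⟩
  ⟦path⟧₁ = ⟨1 3 3; 0 4 3⟩
Path 2 = h;k:
  e0=⟨1,0,0⟩ h-->⟨3,3,0⟩ k-->⟨1,1⟩
  e1=⟨0,1,0⟩ h-->⟨3,4,3⟩ k-->⟨3,2⟩
  e2=⟨0,0,1⟩ h-->⟨3,2,4⟩ k-->⟨3,2⟩
  ⟦path⟧₂ = ⟨1 3 3; 1 2 2⟩
Equal? NO — does not commute

Answer: DOES NOT COMMUTE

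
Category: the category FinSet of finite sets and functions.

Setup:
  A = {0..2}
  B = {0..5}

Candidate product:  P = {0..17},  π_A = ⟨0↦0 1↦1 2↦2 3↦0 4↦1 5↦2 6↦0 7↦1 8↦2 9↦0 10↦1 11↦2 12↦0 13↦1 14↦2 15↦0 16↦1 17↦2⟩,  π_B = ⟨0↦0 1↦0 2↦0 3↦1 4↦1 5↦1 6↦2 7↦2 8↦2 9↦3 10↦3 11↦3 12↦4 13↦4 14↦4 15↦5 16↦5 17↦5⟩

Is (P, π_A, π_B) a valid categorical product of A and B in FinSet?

Answer: VALID PRODUCT

Derivation:
|A|·|B| = 3·6 = 18;  |P| = 18
Check the pairing map k ↦ (π_A(k), π_B(k)):
  0 ↦ (0,0)
  1 ↦ (1,0)
  2 ↦ (2,0)
  3 ↦ (0,1)
  4 ↦ (1,1)
  5 ↦ (2,1)
  6 ↦ (0,2)
  7 ↦ (1,2)
  8 ↦ (2,2)
  9 ↦ (0,3)
  10 ↦ (1,3)
  11 ↦ (2,3)
  12 ↦ (0,4)
  13 ↦ (1,4)
  14 ↦ (2,4)
  15 ↦ (0,5)
  16 ↦ (1,5)
  17 ↦ (2,5)
distinct pairs in image: 18 / 18 needed
  → bijection onto A×B; projections well-typed.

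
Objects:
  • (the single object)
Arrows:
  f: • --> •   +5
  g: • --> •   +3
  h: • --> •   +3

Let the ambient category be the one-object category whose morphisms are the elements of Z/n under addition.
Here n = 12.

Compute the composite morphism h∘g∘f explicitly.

  0 +5≡5 +3≡8 +3≡11  (mod 12)
composite: +11

Answer: +11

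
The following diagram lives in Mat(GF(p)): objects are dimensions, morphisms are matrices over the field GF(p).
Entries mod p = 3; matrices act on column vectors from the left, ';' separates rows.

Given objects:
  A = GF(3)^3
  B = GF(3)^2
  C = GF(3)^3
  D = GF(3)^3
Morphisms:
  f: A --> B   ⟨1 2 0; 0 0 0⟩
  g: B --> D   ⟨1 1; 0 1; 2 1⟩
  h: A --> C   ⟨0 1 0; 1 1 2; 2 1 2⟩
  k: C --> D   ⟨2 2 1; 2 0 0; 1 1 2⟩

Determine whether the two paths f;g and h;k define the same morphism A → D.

Along f;g (path 1):
  e0=(1,0,0) f-->(1,0) g-->(1,0,2)
  e1=(0,1,0) f-->(2,0) g-->(2,0,1)
  e2=(0,0,1) f-->(0,0) g-->(0,0,0)
  ⟦path⟧₁ = ⟨1 2 0; 0 0 0; 2 1 0⟩
Along h;k (path 2):
  e0=(1,0,0) h-->(0,1,2) k-->(1,0,2)
  e1=(0,1,0) h-->(1,1,1) k-->(2,2,1)
  e2=(0,0,1) h-->(0,2,2) k-->(0,0,0)
  ⟦path⟧₂ = ⟨1 2 0; 0 2 0; 2 1 0⟩
Equal? NO — does not commute

Answer: DOES NOT COMMUTE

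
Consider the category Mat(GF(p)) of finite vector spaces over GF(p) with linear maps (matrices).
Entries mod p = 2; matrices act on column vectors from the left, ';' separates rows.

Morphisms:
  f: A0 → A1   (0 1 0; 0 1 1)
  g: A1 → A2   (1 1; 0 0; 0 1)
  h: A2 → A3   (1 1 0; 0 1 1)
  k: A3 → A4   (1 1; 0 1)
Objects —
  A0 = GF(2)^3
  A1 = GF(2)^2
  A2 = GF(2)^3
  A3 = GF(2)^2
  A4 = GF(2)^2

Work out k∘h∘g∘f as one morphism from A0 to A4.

Answer: (0 1 0; 0 1 1)

Trace:
  e0=(1,0,0) f→(0,0) g→(0,0,0) h→(0,0) k→(0,0)
  e1=(0,1,0) f→(1,1) g→(0,0,1) h→(0,1) k→(1,1)
  e2=(0,0,1) f→(0,1) g→(1,0,1) h→(1,1) k→(0,1)
⟦path⟧: (0 1 0; 0 1 1)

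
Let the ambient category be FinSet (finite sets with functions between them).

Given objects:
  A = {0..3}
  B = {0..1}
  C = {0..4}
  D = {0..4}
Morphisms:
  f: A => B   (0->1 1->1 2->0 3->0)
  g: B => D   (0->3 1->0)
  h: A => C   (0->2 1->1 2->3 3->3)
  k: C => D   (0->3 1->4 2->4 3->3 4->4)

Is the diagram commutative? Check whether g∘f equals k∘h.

Along f;g (path 1):
  0 f=>1 g=>0
  1 f=>1 g=>0
  2 f=>0 g=>3
  3 f=>0 g=>3
  composite₁ = (0->0 1->0 2->3 3->3)
Along h;k (path 2):
  0 h=>2 k=>4
  1 h=>1 k=>4
  2 h=>3 k=>3
  3 h=>3 k=>3
  composite₂ = (0->4 1->4 2->3 3->3)
Equal? differ; not commutative

Answer: DOES NOT COMMUTE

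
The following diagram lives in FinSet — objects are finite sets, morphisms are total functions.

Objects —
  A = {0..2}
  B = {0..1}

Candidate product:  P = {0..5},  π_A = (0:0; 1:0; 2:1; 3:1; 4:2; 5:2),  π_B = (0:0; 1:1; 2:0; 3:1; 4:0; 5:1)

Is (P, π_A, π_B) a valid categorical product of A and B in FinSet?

|A|·|B| = 3·2 = 6;  |P| = 6
Check the pairing map k ↦ (π_A(k), π_B(k)):
  0 : (0,0)
  1 : (0,1)
  2 : (1,0)
  3 : (1,1)
  4 : (2,0)
  5 : (2,1)
distinct pairs in image: 6 / 6 needed
  → bijection onto A×B; projections well-typed.

Answer: VALID PRODUCT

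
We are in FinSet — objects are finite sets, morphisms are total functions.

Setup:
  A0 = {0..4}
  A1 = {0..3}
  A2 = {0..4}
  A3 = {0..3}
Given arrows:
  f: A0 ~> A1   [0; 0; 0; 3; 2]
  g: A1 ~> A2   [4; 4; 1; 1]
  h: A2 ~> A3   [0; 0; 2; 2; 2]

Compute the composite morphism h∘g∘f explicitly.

  0 f~>0 g~>4 h~>2
  1 f~>0 g~>4 h~>2
  2 f~>0 g~>4 h~>2
  3 f~>3 g~>1 h~>0
  4 f~>2 g~>1 h~>0
result: [2; 2; 2; 0; 0]

Answer: [2; 2; 2; 0; 0]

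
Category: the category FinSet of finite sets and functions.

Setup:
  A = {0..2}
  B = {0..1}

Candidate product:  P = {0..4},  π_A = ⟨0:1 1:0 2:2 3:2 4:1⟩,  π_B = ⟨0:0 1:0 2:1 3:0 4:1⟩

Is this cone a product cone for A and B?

Answer: NOT A VALID PRODUCT — |P|=5 ≠ |A|·|B|=6

Trace:
|A|·|B| = 3·2 = 6;  |P| = 5
  → cardinalities differ; no bijection possible.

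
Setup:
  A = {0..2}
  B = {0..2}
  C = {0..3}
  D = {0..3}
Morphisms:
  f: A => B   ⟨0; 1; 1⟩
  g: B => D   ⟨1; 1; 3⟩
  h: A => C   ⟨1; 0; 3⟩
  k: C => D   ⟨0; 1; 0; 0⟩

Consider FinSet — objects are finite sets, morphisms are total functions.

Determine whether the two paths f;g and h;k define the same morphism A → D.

Answer: DOES NOT COMMUTE

Work:
Path 1 = f;g:
  0 f=>0 g=>1
  1 f=>1 g=>1
  2 f=>1 g=>1
  ⟦path⟧₁ = ⟨1; 1; 1⟩
Path 2 = h;k:
  0 h=>1 k=>1
  1 h=>0 k=>0
  2 h=>3 k=>0
  ⟦path⟧₂ = ⟨1; 0; 0⟩
Equal? differ; not commutative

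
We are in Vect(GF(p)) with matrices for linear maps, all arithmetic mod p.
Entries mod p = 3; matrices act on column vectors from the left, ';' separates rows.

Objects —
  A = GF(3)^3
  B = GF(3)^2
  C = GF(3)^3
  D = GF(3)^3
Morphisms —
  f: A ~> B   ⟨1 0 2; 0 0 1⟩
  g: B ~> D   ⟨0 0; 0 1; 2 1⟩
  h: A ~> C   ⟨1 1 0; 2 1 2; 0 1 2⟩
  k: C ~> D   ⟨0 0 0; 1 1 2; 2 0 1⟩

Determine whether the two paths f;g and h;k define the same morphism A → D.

Path 1 = f;g:
  e0=[1,0,0] f~>[1,0] g~>[0,0,2]
  e1=[0,1,0] f~>[0,0] g~>[0,0,0]
  e2=[0,0,1] f~>[2,1] g~>[0,1,2]
  composite₁ = ⟨0 0 0; 0 0 1; 2 0 2⟩
Path 2 = h;k:
  e0=[1,0,0] h~>[1,2,0] k~>[0,0,2]
  e1=[0,1,0] h~>[1,1,1] k~>[0,1,0]
  e2=[0,0,1] h~>[0,2,2] k~>[0,0,2]
  composite₂ = ⟨0 0 0; 0 1 0; 2 0 2⟩
Equal? differ; not commutative

Answer: DOES NOT COMMUTE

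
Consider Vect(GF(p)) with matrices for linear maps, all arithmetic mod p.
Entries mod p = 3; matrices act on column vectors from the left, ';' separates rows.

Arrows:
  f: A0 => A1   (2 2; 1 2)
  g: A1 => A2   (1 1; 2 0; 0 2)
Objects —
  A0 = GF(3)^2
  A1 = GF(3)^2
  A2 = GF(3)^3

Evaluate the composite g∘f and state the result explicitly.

Answer: (0 1; 1 1; 2 1)

Trace:
  e0=(1,0) f=>(2,1) g=>(0,1,2)
  e1=(0,1) f=>(2,2) g=>(1,1,1)
composite: (0 1; 1 1; 2 1)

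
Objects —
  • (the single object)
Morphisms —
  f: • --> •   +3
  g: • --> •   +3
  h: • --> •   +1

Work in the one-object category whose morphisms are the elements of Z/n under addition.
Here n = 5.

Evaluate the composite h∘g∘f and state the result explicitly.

  0 +3≡3 +3≡1 +1≡2  (mod 5)
composite: +2

Answer: +2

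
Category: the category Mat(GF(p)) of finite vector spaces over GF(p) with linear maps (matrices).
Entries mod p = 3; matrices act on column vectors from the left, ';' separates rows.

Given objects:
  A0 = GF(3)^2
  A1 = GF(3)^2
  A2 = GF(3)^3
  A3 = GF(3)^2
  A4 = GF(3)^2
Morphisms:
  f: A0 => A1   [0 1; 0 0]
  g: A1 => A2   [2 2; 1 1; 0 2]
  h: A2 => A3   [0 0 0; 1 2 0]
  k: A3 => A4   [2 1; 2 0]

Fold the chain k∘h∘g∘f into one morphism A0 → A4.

  e0=[1,0] f=>[0,0] g=>[0,0,0] h=>[0,0] k=>[0,0]
  e1=[0,1] f=>[1,0] g=>[2,1,0] h=>[0,1] k=>[1,0]
composite: [0 1; 0 0]

Answer: [0 1; 0 0]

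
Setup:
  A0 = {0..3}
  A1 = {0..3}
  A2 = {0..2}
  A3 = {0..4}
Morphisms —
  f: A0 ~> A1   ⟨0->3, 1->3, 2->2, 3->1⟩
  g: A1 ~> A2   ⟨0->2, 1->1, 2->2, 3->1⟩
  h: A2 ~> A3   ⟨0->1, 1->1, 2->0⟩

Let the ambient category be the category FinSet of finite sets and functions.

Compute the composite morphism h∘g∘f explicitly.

Answer: ⟨0->1, 1->1, 2->0, 3->1⟩

Trace:
  0 f~>3 g~>1 h~>1
  1 f~>3 g~>1 h~>1
  2 f~>2 g~>2 h~>0
  3 f~>1 g~>1 h~>1
⟦path⟧: ⟨0->1, 1->1, 2->0, 3->1⟩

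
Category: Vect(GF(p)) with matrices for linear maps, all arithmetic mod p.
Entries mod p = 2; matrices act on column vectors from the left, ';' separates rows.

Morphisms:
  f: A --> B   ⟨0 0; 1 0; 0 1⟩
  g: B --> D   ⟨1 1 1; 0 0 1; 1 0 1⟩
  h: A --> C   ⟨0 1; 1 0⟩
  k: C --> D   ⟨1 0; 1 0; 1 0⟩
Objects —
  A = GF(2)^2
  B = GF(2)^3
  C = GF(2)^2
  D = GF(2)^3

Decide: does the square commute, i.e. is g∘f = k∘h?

Answer: DOES NOT COMMUTE

Derivation:
1) trace f;g:
  e0=⟨1,0⟩ f-->⟨0,1,0⟩ g-->⟨1,0,0⟩
  e1=⟨0,1⟩ f-->⟨0,0,1⟩ g-->⟨1,1,1⟩
  result₁ = ⟨1 1; 0 1; 0 1⟩
2) trace h;k:
  e0=⟨1,0⟩ h-->⟨0,1⟩ k-->⟨0,0,0⟩
  e1=⟨0,1⟩ h-->⟨1,0⟩ k-->⟨1,1,1⟩
  result₂ = ⟨0 1; 0 1; 0 1⟩
Equal? NO — does not commute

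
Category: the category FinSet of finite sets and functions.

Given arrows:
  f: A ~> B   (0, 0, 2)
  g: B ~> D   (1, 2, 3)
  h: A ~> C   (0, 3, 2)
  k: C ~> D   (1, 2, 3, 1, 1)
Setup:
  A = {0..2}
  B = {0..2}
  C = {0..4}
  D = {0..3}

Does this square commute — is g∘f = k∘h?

Answer: COMMUTES

Trace:
Along f;g (path 1):
  0 f~>0 g~>1
  1 f~>0 g~>1
  2 f~>2 g~>3
  ⟦path⟧₁ = (1, 1, 3)
Along h;k (path 2):
  0 h~>0 k~>1
  1 h~>3 k~>1
  2 h~>2 k~>3
  ⟦path⟧₂ = (1, 1, 3)
Equal? same morphism ✓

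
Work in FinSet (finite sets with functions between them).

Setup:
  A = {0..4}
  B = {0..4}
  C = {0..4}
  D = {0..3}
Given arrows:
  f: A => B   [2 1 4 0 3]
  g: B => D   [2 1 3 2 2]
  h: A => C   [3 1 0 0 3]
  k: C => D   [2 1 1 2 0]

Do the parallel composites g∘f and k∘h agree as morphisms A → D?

1) trace f;g:
  0 f=>2 g=>3
  1 f=>1 g=>1
  2 f=>4 g=>2
  3 f=>0 g=>2
  4 f=>3 g=>2
  result₁ = [3 1 2 2 2]
2) trace h;k:
  0 h=>3 k=>2
  1 h=>1 k=>1
  2 h=>0 k=>2
  3 h=>0 k=>2
  4 h=>3 k=>2
  result₂ = [2 1 2 2 2]
Equal? differ; not commutative

Answer: DOES NOT COMMUTE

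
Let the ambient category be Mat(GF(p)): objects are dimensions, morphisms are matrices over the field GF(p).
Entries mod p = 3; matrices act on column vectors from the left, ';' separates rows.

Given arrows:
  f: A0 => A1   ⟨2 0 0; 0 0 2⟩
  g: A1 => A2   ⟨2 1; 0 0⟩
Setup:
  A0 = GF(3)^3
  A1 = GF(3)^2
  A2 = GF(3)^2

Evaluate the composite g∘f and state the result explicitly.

Answer: ⟨1 0 2; 0 0 0⟩

Work:
  e0=[1,0,0] f=>[2,0] g=>[1,0]
  e1=[0,1,0] f=>[0,0] g=>[0,0]
  e2=[0,0,1] f=>[0,2] g=>[2,0]
composite: ⟨1 0 2; 0 0 0⟩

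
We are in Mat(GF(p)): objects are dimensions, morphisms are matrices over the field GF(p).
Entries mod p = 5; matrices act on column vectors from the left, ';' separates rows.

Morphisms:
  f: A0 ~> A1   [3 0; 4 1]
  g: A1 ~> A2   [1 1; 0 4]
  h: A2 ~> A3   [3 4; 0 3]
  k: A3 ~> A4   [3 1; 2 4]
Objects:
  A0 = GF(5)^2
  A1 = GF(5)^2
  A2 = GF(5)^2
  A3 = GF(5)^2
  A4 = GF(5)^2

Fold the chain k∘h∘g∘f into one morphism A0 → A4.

  e0=(1,0) f~>(3,4) g~>(2,1) h~>(0,3) k~>(3,2)
  e1=(0,1) f~>(0,1) g~>(1,4) h~>(4,2) k~>(4,1)
result: [3 4; 2 1]

Answer: [3 4; 2 1]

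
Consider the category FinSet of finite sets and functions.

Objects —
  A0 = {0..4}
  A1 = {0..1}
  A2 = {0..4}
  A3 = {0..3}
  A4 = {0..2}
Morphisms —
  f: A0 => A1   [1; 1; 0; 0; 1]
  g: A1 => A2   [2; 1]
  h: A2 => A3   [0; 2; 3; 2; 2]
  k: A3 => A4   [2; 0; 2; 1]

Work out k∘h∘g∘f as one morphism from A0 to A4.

  0 f=>1 g=>1 h=>2 k=>2
  1 f=>1 g=>1 h=>2 k=>2
  2 f=>0 g=>2 h=>3 k=>1
  3 f=>0 g=>2 h=>3 k=>1
  4 f=>1 g=>1 h=>2 k=>2
⟦path⟧: [2; 2; 1; 1; 2]

Answer: [2; 2; 1; 1; 2]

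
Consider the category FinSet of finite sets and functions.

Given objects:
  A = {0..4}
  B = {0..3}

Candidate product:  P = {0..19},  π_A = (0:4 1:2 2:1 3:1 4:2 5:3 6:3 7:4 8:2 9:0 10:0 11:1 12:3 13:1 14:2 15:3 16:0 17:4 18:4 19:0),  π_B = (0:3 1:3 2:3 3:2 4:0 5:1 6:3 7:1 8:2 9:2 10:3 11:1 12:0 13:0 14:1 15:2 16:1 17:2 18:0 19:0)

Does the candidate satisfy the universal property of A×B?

|A|·|B| = 5·4 = 20;  |P| = 20
Check the pairing map k ↦ (π_A(k), π_B(k)):
  0 : (4,3)
  1 : (2,3)
  2 : (1,3)
  3 : (1,2)
  4 : (2,0)
  5 : (3,1)
  6 : (3,3)
  7 : (4,1)
  8 : (2,2)
  9 : (0,2)
  10 : (0,3)
  11 : (1,1)
  12 : (3,0)
  13 : (1,0)
  14 : (2,1)
  15 : (3,2)
  16 : (0,1)
  17 : (4,2)
  18 : (4,0)
  19 : (0,0)
distinct pairs in image: 20 / 20 needed
  → bijection onto A×B; projections well-typed.

Answer: VALID PRODUCT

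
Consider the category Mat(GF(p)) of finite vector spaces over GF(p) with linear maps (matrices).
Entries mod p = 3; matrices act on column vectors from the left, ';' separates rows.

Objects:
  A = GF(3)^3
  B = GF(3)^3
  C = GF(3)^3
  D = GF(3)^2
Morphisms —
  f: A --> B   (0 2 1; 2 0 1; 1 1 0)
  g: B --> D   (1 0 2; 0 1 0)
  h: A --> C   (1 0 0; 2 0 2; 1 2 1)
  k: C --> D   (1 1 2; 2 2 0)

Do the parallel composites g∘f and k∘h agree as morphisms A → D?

Answer: DOES NOT COMMUTE

Trace:
Along f;g (path 1):
  e0=[1,0,0] f-->[0,2,1] g-->[2,2]
  e1=[0,1,0] f-->[2,0,1] g-->[1,0]
  e2=[0,0,1] f-->[1,1,0] g-->[1,1]
  ⟦path⟧₁ = (2 1 1; 2 0 1)
Along h;k (path 2):
  e0=[1,0,0] h-->[1,2,1] k-->[2,0]
  e1=[0,1,0] h-->[0,0,2] k-->[1,0]
  e2=[0,0,1] h-->[0,2,1] k-->[1,1]
  ⟦path⟧₂ = (2 1 1; 0 0 1)
Equal? differ; not commutative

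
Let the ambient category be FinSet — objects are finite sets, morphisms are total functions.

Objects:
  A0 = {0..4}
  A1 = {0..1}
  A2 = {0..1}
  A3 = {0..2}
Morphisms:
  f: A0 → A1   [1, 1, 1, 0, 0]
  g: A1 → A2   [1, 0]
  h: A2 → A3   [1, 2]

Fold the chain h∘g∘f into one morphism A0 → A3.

  0 f→1 g→0 h→1
  1 f→1 g→0 h→1
  2 f→1 g→0 h→1
  3 f→0 g→1 h→2
  4 f→0 g→1 h→2
result: [1, 1, 1, 2, 2]

Answer: [1, 1, 1, 2, 2]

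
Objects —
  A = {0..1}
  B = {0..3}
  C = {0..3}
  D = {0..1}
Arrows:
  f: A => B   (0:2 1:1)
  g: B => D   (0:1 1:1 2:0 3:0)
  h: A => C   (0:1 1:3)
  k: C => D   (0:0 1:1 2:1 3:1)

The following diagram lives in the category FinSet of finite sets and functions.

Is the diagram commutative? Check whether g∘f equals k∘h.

Answer: DOES NOT COMMUTE

Trace:
1) trace f;g:
  0 f=>2 g=>0
  1 f=>1 g=>1
  result₁ = (0:0 1:1)
2) trace h;k:
  0 h=>1 k=>1
  1 h=>3 k=>1
  result₂ = (0:1 1:1)
Equal? distinct morphisms ✗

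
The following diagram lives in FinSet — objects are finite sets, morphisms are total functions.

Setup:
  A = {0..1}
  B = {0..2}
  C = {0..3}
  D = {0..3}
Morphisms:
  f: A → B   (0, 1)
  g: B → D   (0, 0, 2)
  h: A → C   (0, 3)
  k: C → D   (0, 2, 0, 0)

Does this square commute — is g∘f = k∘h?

Path 1 = f;g:
  0 f→0 g→0
  1 f→1 g→0
  ⟦path⟧₁ = (0, 0)
Path 2 = h;k:
  0 h→0 k→0
  1 h→3 k→0
  ⟦path⟧₂ = (0, 0)
Equal? same morphism ✓

Answer: COMMUTES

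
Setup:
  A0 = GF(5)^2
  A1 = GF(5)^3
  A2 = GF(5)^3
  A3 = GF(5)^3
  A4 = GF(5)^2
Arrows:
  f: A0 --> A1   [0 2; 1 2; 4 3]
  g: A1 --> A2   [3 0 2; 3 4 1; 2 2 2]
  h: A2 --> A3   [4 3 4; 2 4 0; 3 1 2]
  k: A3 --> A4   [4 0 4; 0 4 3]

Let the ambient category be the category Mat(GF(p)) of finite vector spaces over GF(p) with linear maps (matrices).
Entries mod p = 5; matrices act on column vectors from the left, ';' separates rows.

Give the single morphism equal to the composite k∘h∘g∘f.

  e0=[1,0] f-->[0,1,4] g-->[3,3,0] h-->[1,3,2] k-->[2,3]
  e1=[0,1] f-->[2,2,3] g-->[2,2,4] h-->[0,2,1] k-->[4,1]
⟦path⟧: [2 4; 3 1]

Answer: [2 4; 3 1]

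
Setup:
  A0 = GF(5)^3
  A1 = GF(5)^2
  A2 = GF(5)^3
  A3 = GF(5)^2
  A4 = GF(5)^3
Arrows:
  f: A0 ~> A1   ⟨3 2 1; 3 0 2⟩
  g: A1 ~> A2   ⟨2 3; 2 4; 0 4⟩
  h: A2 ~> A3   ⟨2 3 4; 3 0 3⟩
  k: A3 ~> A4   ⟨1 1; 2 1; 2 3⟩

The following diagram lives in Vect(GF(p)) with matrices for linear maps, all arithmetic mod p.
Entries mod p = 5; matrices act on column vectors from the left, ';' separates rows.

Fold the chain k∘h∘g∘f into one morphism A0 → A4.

  e0=[1,0,0] f~>[3,3] g~>[0,3,2] h~>[2,1] k~>[3,0,2]
  e1=[0,1,0] f~>[2,0] g~>[4,4,0] h~>[0,2] k~>[2,2,1]
  e2=[0,0,1] f~>[1,2] g~>[3,0,3] h~>[3,3] k~>[1,4,0]
⟦path⟧: ⟨3 2 1; 0 2 4; 2 1 0⟩

Answer: ⟨3 2 1; 0 2 4; 2 1 0⟩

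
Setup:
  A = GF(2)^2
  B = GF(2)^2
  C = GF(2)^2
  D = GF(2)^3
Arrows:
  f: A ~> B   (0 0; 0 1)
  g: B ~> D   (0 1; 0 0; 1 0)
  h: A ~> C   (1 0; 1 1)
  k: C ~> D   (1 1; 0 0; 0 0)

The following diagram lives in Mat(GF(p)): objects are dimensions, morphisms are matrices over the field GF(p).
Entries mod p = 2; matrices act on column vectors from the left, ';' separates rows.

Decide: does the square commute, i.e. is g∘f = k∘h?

1) trace f;g:
  e0=(1,0) f~>(0,0) g~>(0,0,0)
  e1=(0,1) f~>(0,1) g~>(1,0,0)
  ⟦path⟧₁ = (0 1; 0 0; 0 0)
2) trace h;k:
  e0=(1,0) h~>(1,1) k~>(0,0,0)
  e1=(0,1) h~>(0,1) k~>(1,0,0)
  ⟦path⟧₂ = (0 1; 0 0; 0 0)
Equal? same morphism ✓

Answer: COMMUTES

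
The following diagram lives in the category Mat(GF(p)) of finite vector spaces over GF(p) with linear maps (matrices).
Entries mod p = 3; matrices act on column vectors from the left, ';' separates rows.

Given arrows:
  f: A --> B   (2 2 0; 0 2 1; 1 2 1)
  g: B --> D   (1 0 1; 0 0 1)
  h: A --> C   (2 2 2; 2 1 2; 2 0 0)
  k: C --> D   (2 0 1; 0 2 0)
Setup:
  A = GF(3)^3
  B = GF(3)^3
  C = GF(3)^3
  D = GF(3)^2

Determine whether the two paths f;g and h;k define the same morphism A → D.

Path 1 = f;g:
  e0=[1,0,0] f-->[2,0,1] g-->[0,1]
  e1=[0,1,0] f-->[2,2,2] g-->[1,2]
  e2=[0,0,1] f-->[0,1,1] g-->[1,1]
  composite₁ = (0 1 1; 1 2 1)
Path 2 = h;k:
  e0=[1,0,0] h-->[2,2,2] k-->[0,1]
  e1=[0,1,0] h-->[2,1,0] k-->[1,2]
  e2=[0,0,1] h-->[2,2,0] k-->[1,1]
  composite₂ = (0 1 1; 1 2 1)
Equal? equal; square commutes

Answer: COMMUTES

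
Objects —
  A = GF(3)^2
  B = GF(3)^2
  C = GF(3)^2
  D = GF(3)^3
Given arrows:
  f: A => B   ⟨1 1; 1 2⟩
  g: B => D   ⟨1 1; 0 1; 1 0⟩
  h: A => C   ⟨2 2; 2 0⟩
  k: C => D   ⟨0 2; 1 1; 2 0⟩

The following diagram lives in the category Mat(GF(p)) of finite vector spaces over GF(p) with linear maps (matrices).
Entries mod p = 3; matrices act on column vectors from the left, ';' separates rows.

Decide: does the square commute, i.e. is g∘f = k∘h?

Path 1 = f;g:
  e0=(1,0) f=>(1,1) g=>(2,1,1)
  e1=(0,1) f=>(1,2) g=>(0,2,1)
  ⟦path⟧₁ = ⟨2 0; 1 2; 1 1⟩
Path 2 = h;k:
  e0=(1,0) h=>(2,2) k=>(1,1,1)
  e1=(0,1) h=>(2,0) k=>(0,2,1)
  ⟦path⟧₂ = ⟨1 0; 1 2; 1 1⟩
Equal? distinct morphisms ✗

Answer: DOES NOT COMMUTE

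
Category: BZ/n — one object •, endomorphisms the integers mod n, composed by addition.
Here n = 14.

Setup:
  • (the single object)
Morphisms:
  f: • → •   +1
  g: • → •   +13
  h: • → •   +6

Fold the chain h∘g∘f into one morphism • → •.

Answer: +6

Trace:
  0 +1≡1 +13≡0 +6≡6  (mod 14)
composite: +6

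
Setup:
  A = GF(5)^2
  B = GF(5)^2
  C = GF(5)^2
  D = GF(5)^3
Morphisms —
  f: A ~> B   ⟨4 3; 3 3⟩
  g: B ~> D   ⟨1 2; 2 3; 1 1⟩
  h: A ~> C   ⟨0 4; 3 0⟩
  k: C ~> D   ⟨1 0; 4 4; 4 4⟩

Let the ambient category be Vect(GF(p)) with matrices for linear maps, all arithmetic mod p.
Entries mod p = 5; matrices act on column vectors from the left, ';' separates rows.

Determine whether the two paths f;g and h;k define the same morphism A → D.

Answer: DOES NOT COMMUTE

Trace:
Path 1 = f;g:
  e0=(1,0) f~>(4,3) g~>(0,2,2)
  e1=(0,1) f~>(3,3) g~>(4,0,1)
  ⟦path⟧₁ = ⟨0 4; 2 0; 2 1⟩
Path 2 = h;k:
  e0=(1,0) h~>(0,3) k~>(0,2,2)
  e1=(0,1) h~>(4,0) k~>(4,1,1)
  ⟦path⟧₂ = ⟨0 4; 2 1; 2 1⟩
Equal? NO — does not commute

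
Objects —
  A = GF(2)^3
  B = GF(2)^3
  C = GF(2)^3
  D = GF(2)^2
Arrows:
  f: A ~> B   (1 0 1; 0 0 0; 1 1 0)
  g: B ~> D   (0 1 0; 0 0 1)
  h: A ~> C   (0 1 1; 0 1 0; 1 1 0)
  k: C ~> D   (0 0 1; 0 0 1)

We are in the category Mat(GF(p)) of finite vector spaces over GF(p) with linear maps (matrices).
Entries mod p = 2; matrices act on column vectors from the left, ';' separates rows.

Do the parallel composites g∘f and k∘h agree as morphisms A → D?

Along f;g (path 1):
  e0=(1,0,0) f~>(1,0,1) g~>(0,1)
  e1=(0,1,0) f~>(0,0,1) g~>(0,1)
  e2=(0,0,1) f~>(1,0,0) g~>(0,0)
  result₁ = (0 0 0; 1 1 0)
Along h;k (path 2):
  e0=(1,0,0) h~>(0,0,1) k~>(1,1)
  e1=(0,1,0) h~>(1,1,1) k~>(1,1)
  e2=(0,0,1) h~>(1,0,0) k~>(0,0)
  result₂ = (1 1 0; 1 1 0)
Equal? differ; not commutative

Answer: DOES NOT COMMUTE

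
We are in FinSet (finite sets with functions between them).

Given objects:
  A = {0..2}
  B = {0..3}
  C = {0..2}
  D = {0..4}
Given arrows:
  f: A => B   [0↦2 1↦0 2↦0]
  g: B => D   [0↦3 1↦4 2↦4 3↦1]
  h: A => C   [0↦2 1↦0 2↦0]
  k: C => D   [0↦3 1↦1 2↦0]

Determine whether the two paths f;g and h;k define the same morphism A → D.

Answer: DOES NOT COMMUTE

Work:
Path 1 = f;g:
  0 f=>2 g=>4
  1 f=>0 g=>3
  2 f=>0 g=>3
  result₁ = [0↦4 1↦3 2↦3]
Path 2 = h;k:
  0 h=>2 k=>0
  1 h=>0 k=>3
  2 h=>0 k=>3
  result₂ = [0↦0 1↦3 2↦3]
Equal? distinct morphisms ✗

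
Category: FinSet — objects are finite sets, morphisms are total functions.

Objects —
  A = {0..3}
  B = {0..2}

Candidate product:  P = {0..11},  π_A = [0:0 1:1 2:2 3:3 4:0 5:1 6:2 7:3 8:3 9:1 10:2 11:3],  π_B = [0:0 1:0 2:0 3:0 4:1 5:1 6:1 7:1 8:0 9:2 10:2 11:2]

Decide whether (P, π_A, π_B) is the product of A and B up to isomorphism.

Answer: NOT A VALID PRODUCT — duplicate pair at indices 3,8

Trace:
|A|·|B| = 4·3 = 12;  |P| = 12
Check the pairing map k ↦ (π_A(k), π_B(k)):
  0 : (0,0)
  1 : (1,0)
  2 : (2,0)
  3 : (3,0)
  4 : (0,1)
  5 : (1,1)
  6 : (2,1)
  7 : (3,1)
  8 : (3,0)  ✗ repeats pair of k=3
  9 : (1,2)
  10 : (2,2)
  11 : (3,2)
distinct pairs in image: 11 / 12 needed
  → (3,0) hit at k=3 and k=8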